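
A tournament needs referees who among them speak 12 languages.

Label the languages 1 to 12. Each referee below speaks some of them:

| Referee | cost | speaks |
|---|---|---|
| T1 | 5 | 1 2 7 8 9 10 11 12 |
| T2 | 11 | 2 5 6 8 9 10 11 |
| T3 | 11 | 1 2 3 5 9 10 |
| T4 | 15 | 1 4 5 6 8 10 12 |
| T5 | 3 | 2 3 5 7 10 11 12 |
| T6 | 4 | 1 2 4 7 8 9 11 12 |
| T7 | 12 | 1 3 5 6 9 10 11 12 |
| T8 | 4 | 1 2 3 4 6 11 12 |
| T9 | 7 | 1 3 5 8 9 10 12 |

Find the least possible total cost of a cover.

T5, T6, T8 together cover every language (T5 ∪ T6 ∪ T8 = {1, 2, 3, 4, 5, 6, 7, 8, 9, 10, 11, 12}); total cost 3 + 4 + 4 = 11.
No covering selection has total cost below 11.

11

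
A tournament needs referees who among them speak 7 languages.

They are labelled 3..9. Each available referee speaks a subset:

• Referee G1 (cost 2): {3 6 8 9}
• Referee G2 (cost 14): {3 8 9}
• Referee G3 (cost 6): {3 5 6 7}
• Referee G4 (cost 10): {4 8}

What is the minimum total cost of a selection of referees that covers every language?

G1, G3, G4 together cover every language (G1 ∪ G3 ∪ G4 = {3, 4, 5, 6, 7, 8, 9}); total cost 2 + 6 + 10 = 18.
No covering selection has total cost below 18.

18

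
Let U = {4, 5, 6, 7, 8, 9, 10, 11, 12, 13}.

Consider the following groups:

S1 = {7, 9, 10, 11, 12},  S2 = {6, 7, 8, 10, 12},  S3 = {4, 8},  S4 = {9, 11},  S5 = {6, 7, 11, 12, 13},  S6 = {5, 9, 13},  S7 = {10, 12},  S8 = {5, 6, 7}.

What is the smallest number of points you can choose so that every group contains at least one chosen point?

4

Take H = {7, 8, 9, 10}. Each listed group contains at least one of these, so H is a hitting set of size 4.
The groups S3, S4, S7, S8 are pairwise disjoint, so any hitting set needs a separate point for each — at least 4. Hence 4 is optimal.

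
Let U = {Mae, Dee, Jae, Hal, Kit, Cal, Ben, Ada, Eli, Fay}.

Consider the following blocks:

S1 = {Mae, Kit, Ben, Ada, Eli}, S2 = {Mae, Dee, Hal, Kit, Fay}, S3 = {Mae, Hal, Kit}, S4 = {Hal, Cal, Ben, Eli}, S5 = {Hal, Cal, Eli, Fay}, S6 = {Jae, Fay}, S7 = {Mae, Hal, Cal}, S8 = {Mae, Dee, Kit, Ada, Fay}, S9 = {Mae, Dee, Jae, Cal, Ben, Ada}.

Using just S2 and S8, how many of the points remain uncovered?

4

Union of S2, S8 = {Mae, Dee, Hal, Kit, Ada, Fay}.
Not covered: Jae, Cal, Ben, Eli — 4 points.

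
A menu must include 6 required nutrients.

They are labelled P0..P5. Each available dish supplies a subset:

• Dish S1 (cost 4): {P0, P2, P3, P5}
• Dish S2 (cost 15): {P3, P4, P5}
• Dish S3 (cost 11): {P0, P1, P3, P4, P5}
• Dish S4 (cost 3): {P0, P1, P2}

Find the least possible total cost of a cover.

14

S3, S4 together cover every nutrient (S3 ∪ S4 = {P0, P1, P2, P3, P4, P5}); total cost 11 + 3 = 14.
The greedy pick S1, S4, S3 costs 18; no covering selection beats 14.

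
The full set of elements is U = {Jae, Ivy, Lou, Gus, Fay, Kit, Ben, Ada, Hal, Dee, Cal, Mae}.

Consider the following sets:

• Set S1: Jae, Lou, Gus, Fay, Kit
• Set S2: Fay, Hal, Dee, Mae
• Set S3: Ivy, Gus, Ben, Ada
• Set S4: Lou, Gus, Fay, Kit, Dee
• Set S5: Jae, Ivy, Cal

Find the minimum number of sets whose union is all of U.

4

Take {S1, S2, S3, S5}. Their union is {Jae, Ivy, Lou, Gus, Fay, Kit, Ben, Ada, Hal, Dee, Cal, Mae}, which is all 12 elements.
No 3 of the 5 sets cover everything (all 10 combinations miss at least one element), so 4 is optimal.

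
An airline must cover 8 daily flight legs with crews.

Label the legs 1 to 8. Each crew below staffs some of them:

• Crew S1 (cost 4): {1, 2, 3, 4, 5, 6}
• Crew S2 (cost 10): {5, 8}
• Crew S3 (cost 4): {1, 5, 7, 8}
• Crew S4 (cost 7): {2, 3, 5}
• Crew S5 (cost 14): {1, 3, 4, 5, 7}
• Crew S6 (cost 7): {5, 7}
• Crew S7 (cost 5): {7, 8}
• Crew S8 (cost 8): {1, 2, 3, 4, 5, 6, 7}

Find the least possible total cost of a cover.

S1, S3 together cover every leg (S1 ∪ S3 = {1, 2, 3, 4, 5, 6, 7, 8}); total cost 4 + 4 = 8.
No covering selection has total cost below 8.

8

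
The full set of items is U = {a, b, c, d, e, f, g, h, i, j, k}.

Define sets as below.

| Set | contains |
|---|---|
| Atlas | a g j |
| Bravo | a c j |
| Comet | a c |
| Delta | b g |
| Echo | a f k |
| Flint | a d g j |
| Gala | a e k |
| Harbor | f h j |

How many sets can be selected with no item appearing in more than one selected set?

Delta, Gala, Harbor are pairwise disjoint (Delta={b,g}; Gala={a,e,k}; Harbor={f,h,j}).
Every remaining set overlaps one of these, and no 4 of the listed sets are pairwise disjoint, so 3 is the maximum.

3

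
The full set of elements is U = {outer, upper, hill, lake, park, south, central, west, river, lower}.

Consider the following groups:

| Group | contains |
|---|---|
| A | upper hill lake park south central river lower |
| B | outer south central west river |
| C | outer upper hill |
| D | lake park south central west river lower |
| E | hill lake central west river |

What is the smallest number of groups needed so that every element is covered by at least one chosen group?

2

C and D together: C ∪ D = {outer, upper, hill, lake, park, south, central, west, river, lower} — every element is covered.
No single group has all 10 elements (the largest, A, has 8), so 2 is optimal.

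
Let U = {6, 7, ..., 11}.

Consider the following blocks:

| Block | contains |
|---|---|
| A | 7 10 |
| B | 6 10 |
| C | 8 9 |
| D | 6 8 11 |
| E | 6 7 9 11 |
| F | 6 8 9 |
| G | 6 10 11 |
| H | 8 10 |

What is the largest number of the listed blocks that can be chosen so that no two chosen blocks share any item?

A, F are pairwise disjoint (A={7,10}; F={6,8,9}).
Every remaining block overlaps one of these, and no 3 of the listed blocks are pairwise disjoint, so 2 is the maximum.

2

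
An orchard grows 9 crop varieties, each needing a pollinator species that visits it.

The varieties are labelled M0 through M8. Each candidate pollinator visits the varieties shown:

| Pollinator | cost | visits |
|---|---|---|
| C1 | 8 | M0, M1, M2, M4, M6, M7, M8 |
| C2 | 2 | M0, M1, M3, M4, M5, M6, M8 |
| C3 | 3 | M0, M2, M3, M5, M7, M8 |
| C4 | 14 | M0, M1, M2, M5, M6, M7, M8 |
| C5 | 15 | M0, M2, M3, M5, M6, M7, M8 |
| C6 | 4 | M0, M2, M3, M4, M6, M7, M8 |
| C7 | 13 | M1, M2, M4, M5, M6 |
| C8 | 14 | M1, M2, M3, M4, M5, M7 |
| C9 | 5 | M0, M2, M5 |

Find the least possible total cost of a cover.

C2, C3 together cover every variety (C2 ∪ C3 = {M0, M1, M2, M3, M4, M5, M6, M7, M8}); total cost 2 + 3 = 5.
No covering selection has total cost below 5.

5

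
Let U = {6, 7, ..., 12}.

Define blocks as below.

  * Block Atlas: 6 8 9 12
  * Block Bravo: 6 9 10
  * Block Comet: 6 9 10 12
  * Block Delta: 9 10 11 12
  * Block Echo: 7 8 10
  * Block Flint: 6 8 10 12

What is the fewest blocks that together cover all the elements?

3

Comet, Delta, and Echo cover everything between them: the union {6, 7, 8, 9, 10, 11, 12} is all of U.
Only Echo contains 7, so Echo is forced; the remaining 4 elements need at least 2 more blocks (each remaining block adds at most 3) — so at least 3 blocks are needed, and 3 is optimal.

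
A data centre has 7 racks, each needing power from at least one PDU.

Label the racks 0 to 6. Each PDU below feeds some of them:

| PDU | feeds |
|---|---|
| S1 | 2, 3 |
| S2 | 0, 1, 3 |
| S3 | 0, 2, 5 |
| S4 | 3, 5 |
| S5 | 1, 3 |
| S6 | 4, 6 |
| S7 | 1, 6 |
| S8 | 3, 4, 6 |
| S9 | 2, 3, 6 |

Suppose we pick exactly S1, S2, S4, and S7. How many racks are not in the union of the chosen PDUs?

Union of S1, S2, S4, S7 = {0, 1, 2, 3, 5, 6}.
Not covered: 4 — 1 rack.

1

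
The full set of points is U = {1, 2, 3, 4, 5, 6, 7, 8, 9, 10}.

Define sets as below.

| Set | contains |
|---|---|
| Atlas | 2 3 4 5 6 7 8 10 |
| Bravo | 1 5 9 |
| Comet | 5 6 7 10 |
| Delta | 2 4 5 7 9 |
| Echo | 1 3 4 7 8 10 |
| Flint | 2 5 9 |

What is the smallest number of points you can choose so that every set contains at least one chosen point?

2

The 2 points {5, 7} hit every set.
The sets Echo, Flint are pairwise disjoint, so any hitting set needs a separate point for each — at least 2. Hence 2 is optimal.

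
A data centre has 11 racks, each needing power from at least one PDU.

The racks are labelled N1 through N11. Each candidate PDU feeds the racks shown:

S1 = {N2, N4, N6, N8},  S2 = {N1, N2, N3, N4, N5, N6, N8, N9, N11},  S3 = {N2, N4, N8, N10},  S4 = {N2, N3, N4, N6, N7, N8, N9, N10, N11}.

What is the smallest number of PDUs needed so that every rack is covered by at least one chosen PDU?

S2 and S4 together: S2 ∪ S4 = {N1, N2, N3, N4, N5, N6, N7, N8, N9, N10, N11} — every rack is covered.
No single PDU has all 11 racks (the largest, S2, has 9), so 2 is optimal.

2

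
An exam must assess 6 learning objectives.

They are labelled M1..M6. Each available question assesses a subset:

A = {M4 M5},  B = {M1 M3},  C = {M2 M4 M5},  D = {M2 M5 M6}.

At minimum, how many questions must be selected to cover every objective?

3

Take {A, B, D}. Their union is {M1, M2, M3, M4, M5, M6}, which is all 6 objectives.
Only B contains M1, so B is forced; the remaining 4 objectives need at least 2 more questions (each remaining question adds at most 3) — so at least 3 questions are needed, and 3 is optimal.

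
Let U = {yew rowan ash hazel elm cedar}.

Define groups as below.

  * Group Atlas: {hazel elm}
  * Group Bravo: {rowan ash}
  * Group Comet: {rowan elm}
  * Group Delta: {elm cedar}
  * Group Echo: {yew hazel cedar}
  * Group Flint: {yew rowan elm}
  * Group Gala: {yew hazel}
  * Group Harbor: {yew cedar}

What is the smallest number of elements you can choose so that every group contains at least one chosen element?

Take H = {yew, rowan, elm}. Each listed group contains at least one of these, so H is a hitting set of size 3.
The groups Bravo, Delta, Gala are pairwise disjoint, so any hitting set needs a separate element for each — at least 3. Hence 3 is optimal.

3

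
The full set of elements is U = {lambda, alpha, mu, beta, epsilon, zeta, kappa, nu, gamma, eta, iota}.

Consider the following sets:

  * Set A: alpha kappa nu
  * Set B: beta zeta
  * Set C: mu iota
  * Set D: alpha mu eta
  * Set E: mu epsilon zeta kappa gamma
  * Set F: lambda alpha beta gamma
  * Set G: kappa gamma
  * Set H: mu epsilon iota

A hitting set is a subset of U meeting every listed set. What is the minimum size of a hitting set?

3

T = {mu, beta, kappa} meets every set (each contains at least one member of T), and |T| = 3.
The sets B, C, G are pairwise disjoint, so any hitting set needs a separate element for each — at least 3. Hence 3 is optimal.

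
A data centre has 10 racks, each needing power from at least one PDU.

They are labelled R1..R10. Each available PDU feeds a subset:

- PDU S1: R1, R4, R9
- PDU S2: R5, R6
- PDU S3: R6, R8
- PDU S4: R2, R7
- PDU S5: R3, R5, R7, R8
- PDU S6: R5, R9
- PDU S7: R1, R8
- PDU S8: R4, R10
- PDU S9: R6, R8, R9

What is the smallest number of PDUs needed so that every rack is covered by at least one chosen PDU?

5

Take {S1, S3, S4, S5, S8}. Their union is {R1, R2, R3, R4, R5, R6, R7, R8, R9, R10}, which is all 10 racks.
No 4 of the 9 PDUs cover everything (all 126 combinations miss at least one rack), so 5 is optimal.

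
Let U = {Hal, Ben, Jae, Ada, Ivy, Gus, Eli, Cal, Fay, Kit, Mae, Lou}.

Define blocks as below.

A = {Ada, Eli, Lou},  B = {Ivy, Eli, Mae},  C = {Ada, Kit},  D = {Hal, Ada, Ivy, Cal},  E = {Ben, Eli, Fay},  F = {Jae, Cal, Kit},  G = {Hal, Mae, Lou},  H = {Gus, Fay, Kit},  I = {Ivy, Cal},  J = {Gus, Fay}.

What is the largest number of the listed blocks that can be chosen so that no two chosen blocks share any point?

C, E, G, I are pairwise disjoint (C={Ada,Kit}; E={Ben,Eli,Fay}; G={Hal,Mae,Lou}; I={Ivy,Cal}).
Every remaining block overlaps one of these, and no 5 of the listed blocks are pairwise disjoint, so 4 is the maximum.

4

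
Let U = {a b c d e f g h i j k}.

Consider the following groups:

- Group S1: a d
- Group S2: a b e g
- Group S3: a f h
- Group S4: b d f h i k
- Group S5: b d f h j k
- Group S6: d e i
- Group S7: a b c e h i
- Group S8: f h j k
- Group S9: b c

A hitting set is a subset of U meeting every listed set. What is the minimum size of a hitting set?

Take T = {b, d, f}. Each listed group contains at least one of these, so T is a hitting set of size 3.
The groups S3, S6, S9 are pairwise disjoint, so any hitting set needs a separate item for each — at least 3. Hence 3 is optimal.

3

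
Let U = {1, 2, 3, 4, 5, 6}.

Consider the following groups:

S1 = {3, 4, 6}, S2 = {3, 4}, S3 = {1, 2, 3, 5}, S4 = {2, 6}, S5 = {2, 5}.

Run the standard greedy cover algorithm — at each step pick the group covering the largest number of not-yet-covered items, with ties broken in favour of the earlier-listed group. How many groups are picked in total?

2

Greedy: pick S3 (covers 4 new) → pick S1 (covers 2 new). Total picks: 2.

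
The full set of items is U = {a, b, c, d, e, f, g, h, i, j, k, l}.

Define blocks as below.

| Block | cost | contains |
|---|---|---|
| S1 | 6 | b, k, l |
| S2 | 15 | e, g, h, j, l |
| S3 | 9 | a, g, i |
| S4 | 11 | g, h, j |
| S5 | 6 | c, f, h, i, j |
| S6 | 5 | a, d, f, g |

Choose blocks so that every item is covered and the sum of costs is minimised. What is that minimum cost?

S1, S2, S5, S6 together cover every item (S1 ∪ S2 ∪ S5 ∪ S6 = {a, b, c, d, e, f, g, h, i, j, k, l}); total cost 6 + 15 + 6 + 5 = 32.
No covering selection has total cost below 32.

32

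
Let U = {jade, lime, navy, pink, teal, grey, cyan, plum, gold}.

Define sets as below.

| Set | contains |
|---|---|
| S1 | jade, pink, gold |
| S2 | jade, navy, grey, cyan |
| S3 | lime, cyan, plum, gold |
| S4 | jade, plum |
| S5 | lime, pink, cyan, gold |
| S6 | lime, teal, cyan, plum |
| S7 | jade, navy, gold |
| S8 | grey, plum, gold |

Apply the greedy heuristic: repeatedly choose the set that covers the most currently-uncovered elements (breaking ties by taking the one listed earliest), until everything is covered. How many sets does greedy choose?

4

Greedy: pick S2 (covers 4 new) → pick S3 (covers 3 new) → pick S1 (covers 1 new) → pick S6 (covers 1 new). Total picks: 4.
(The true minimum cover uses only 3 sets, so greedy is not optimal here.)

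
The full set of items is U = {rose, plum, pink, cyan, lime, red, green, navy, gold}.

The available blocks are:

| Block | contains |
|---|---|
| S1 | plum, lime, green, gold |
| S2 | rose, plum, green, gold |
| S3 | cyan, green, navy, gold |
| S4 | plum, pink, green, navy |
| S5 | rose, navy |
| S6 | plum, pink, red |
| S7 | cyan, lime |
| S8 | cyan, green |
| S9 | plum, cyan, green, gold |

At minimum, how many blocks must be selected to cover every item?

4

S1, S3, S5, and S6 cover everything between them: the union {rose, plum, pink, cyan, lime, red, green, navy, gold} is all of U.
No 3 of the 9 blocks cover everything (all 84 combinations miss at least one item), so 4 is optimal.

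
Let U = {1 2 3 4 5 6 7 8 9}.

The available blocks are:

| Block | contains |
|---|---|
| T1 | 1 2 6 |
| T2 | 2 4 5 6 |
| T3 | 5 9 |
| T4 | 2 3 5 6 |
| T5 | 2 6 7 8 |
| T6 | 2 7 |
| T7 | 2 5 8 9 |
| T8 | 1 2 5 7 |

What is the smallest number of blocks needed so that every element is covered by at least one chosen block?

T2 and T4 and T7 and T8 together: T2 ∪ T4 ∪ T7 ∪ T8 = {1, 2, 3, 4, 5, 6, 7, 8, 9} — every element is covered.
Only T4 contains 3, so T4 is forced; the remaining 5 elements need at least 3 more blocks (each remaining block adds at most 2) — so at least 4 blocks are needed, and 4 is optimal.

4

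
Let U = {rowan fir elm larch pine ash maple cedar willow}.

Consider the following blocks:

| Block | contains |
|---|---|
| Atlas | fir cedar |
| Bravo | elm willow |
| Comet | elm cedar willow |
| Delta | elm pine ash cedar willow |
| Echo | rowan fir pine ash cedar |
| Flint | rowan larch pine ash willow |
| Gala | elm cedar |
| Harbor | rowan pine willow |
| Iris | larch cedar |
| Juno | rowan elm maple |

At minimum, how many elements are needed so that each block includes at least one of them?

3

H = {elm, cedar, willow} meets every block (each contains at least one member of H), and |H| = 3.
No choice of 2 elements meets every block, so 3 is the minimum.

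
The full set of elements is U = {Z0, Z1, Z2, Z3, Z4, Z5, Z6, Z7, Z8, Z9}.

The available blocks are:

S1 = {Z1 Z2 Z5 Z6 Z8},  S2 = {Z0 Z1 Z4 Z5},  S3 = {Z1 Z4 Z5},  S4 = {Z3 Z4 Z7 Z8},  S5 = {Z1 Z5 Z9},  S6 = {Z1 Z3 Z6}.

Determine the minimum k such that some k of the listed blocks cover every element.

4

S1, S2, S4, and S5 cover everything between them: the union {Z0, Z1, Z2, Z3, Z4, Z5, Z6, Z7, Z8, Z9} is all of U.
No 3 of the 6 blocks cover everything (all 20 combinations miss at least one element), so 4 is optimal.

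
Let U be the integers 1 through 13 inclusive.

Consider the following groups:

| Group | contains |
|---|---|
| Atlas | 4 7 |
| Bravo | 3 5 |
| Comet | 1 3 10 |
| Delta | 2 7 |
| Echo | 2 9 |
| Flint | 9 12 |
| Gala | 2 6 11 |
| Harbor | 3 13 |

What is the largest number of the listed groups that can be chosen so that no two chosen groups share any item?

4

Atlas, Flint, Gala, Harbor are pairwise disjoint (Atlas={4,7}; Flint={9,12}; Gala={2,6,11}; Harbor={3,13}).
Every remaining group overlaps one of these, and no 5 of the listed groups are pairwise disjoint, so 4 is the maximum.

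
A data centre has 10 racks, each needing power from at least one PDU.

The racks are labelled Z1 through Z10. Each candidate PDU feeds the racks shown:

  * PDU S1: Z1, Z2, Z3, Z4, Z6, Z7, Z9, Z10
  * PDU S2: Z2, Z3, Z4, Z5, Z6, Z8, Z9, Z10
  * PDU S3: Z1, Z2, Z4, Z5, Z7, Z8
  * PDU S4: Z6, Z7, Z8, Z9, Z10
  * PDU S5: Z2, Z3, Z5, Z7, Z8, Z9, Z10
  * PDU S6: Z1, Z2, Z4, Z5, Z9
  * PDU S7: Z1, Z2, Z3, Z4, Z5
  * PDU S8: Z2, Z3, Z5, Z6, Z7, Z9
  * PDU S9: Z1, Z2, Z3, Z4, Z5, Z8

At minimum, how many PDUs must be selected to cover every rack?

Take {S1, S2}. Their union is {Z1, Z2, Z3, Z4, Z5, Z6, Z7, Z8, Z9, Z10}, which is all 10 racks.
No single PDU has all 10 racks (the largest, S1, has 8), so 2 is optimal.

2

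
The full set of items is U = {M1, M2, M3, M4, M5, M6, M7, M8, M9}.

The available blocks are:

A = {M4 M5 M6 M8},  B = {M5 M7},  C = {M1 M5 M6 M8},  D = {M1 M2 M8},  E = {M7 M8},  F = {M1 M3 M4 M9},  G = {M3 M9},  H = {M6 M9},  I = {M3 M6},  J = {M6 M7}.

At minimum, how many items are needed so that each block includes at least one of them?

4

T = {M2, M6, M7, M9} meets every block (each contains at least one member of T), and |T| = 4.
No choice of 3 items meets every block, so 4 is the minimum.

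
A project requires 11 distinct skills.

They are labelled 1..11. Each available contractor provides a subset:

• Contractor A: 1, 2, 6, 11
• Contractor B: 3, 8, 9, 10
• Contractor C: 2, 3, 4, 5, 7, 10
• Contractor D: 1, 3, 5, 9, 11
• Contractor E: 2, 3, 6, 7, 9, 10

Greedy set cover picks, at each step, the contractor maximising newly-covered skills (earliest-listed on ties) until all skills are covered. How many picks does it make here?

Greedy: pick C (covers 6 new) → pick A (covers 3 new) → pick B (covers 2 new). Total picks: 3.

3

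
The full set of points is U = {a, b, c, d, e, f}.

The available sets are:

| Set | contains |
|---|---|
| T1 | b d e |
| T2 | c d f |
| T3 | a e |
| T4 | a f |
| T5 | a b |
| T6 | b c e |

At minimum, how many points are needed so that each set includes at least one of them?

H = {a, c, e} meets every set (each contains at least one member of H), and |H| = 3.
No choice of 2 points meets every set, so 3 is the minimum.

3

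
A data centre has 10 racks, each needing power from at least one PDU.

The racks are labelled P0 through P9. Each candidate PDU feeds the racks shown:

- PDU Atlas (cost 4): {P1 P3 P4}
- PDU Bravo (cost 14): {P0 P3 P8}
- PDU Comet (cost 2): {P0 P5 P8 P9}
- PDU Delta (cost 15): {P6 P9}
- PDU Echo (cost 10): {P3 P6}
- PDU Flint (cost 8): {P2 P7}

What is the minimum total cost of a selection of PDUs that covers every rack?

24

Atlas, Comet, Echo, Flint together cover every rack (Atlas ∪ Comet ∪ Echo ∪ Flint = {P0, P1, P2, P3, P4, P5, P6, P7, P8, P9}); total cost 4 + 2 + 10 + 8 = 24.
No covering selection has total cost below 24.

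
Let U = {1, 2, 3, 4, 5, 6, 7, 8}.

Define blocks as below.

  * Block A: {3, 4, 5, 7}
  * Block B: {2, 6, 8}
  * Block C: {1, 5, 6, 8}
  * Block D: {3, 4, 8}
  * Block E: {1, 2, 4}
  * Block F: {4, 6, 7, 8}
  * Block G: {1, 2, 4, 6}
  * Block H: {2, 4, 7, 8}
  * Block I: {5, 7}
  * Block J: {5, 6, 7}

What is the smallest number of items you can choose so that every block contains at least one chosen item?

3

T = {2, 4, 5} meets every block (each contains at least one member of T), and |T| = 3.
No choice of 2 items meets every block, so 3 is the minimum.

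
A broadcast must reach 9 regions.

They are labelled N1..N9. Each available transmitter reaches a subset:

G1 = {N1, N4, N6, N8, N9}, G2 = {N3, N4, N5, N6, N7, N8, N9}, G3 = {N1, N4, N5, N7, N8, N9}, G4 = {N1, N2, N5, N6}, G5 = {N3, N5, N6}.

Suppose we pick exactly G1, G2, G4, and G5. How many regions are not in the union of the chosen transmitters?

0

Union of G1, G2, G4, G5 = {N1, N2, N3, N4, N5, N6, N7, N8, N9} — that's every region, so 0 are uncovered.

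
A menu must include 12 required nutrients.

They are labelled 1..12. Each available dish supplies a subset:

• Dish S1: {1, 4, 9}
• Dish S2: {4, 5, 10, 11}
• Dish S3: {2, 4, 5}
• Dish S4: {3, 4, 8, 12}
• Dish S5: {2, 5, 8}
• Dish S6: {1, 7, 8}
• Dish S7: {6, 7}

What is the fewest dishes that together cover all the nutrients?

S1 and S2 and S3 and S4 and S7 together: S1 ∪ S2 ∪ S3 ∪ S4 ∪ S7 = {1, 2, 3, 4, 5, 6, 7, 8, 9, 10, 11, 12} — every nutrient is covered.
No 4 of the 7 dishes cover everything (all 35 combinations miss at least one nutrient), so 5 is optimal.

5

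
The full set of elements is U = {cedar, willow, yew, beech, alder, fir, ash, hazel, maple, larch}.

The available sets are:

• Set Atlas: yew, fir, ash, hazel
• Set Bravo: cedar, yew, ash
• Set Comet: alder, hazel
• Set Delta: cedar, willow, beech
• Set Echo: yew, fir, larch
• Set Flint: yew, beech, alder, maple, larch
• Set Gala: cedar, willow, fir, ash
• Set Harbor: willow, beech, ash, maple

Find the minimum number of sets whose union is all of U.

3

Atlas, Delta, and Flint cover everything between them: the union {cedar, willow, yew, beech, alder, fir, ash, hazel, maple, larch} is all of U.
No 2 of the 8 sets cover everything (all 28 combinations miss at least one element), so 3 is optimal.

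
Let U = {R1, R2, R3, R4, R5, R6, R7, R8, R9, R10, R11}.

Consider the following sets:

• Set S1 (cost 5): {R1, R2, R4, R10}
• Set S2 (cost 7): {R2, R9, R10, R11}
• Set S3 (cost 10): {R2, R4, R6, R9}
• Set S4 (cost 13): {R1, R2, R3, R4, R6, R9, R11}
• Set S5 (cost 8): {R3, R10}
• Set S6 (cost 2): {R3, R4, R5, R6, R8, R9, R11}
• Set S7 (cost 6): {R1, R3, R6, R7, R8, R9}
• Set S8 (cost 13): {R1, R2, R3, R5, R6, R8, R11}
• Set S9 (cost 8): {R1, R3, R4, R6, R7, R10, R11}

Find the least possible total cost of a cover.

S1, S6, S7 together cover every item (S1 ∪ S6 ∪ S7 = {R1, R2, R3, R4, R5, R6, R7, R8, R9, R10, R11}); total cost 5 + 2 + 6 = 13.
No covering selection has total cost below 13.

13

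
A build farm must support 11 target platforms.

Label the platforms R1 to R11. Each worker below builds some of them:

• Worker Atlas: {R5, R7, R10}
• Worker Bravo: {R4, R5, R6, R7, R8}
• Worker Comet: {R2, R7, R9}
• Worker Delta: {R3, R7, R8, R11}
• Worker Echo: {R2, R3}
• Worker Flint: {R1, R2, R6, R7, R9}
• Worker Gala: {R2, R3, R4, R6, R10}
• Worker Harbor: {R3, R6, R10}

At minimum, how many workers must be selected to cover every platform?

4

Atlas and Delta and Flint and Gala together: Atlas ∪ Delta ∪ Flint ∪ Gala = {R1, R2, R3, R4, R5, R6, R7, R8, R9, R10, R11} — every platform is covered.
No 3 of the 8 workers cover everything (all 56 combinations miss at least one platform), so 4 is optimal.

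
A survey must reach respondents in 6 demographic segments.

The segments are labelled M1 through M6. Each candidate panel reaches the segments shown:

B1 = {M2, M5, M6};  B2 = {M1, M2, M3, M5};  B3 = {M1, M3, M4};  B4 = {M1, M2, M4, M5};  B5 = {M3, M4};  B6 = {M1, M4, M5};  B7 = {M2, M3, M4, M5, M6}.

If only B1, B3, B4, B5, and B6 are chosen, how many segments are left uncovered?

0

Union of B1, B3, B4, B5, B6 = {M1, M2, M3, M4, M5, M6} — that's every segment, so 0 are uncovered.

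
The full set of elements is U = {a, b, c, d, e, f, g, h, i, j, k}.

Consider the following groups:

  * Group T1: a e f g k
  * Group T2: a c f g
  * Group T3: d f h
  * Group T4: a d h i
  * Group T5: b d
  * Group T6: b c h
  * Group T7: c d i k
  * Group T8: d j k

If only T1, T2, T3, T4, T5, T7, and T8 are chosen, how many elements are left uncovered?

0

Union of T1, T2, T3, T4, T5, T7, T8 = {a, b, c, d, e, f, g, h, i, j, k} — that's every element, so 0 are uncovered.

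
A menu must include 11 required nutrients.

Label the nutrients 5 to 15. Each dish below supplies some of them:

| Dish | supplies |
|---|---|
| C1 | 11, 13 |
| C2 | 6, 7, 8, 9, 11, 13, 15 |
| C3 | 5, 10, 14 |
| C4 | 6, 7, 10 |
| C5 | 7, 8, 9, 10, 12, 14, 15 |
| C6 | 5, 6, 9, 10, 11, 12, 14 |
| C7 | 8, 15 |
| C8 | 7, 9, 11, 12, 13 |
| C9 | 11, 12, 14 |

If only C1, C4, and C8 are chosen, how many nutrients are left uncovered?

4

Union of C1, C4, C8 = {6, 7, 9, 10, 11, 12, 13}.
Not covered: 5, 8, 14, 15 — 4 nutrients.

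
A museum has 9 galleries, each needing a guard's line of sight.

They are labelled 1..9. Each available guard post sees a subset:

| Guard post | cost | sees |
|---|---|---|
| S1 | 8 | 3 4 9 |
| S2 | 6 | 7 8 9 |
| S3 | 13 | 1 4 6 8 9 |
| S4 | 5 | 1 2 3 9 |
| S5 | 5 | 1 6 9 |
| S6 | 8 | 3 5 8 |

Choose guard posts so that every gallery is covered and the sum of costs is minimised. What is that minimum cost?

32

S2, S3, S4, S6 together cover every gallery (S2 ∪ S3 ∪ S4 ∪ S6 = {1, 2, 3, 4, 5, 6, 7, 8, 9}); total cost 6 + 13 + 5 + 8 = 32.
No covering selection has total cost below 32.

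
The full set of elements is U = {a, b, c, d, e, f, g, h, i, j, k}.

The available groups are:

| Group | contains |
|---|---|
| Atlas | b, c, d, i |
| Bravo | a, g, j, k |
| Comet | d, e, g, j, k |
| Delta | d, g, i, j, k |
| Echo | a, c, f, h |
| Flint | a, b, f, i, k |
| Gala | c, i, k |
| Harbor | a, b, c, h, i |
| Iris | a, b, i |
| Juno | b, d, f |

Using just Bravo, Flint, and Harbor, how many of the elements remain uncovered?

Union of Bravo, Flint, Harbor = {a, b, c, f, g, h, i, j, k}.
Not covered: d, e — 2 elements.

2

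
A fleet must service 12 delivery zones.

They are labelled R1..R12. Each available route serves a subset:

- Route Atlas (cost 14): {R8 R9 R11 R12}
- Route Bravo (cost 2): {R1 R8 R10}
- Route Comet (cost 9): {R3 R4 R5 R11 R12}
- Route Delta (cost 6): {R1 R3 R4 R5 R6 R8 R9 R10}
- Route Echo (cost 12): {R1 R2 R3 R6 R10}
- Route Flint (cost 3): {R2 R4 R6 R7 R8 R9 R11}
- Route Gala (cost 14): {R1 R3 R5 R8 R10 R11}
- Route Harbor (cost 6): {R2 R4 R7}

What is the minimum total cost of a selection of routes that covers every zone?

14

Bravo, Comet, Flint together cover every zone (Bravo ∪ Comet ∪ Flint = {R1, R2, R3, R4, R5, R6, R7, R8, R9, R10, R11, R12}); total cost 2 + 9 + 3 = 14.
No covering selection has total cost below 14.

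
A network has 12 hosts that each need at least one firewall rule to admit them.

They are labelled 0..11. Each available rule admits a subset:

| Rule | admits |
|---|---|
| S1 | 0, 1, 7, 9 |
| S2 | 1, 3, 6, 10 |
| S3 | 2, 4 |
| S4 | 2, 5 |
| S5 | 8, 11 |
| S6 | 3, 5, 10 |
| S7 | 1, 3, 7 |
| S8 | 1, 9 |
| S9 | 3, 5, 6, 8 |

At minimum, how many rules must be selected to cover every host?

S1 and S2 and S3 and S4 and S5 together: S1 ∪ S2 ∪ S3 ∪ S4 ∪ S5 = {0, 1, 2, 3, 4, 5, 6, 7, 8, 9, 10, 11} — every host is covered.
No 4 of the 9 rules cover everything (all 126 combinations miss at least one host), so 5 is optimal.

5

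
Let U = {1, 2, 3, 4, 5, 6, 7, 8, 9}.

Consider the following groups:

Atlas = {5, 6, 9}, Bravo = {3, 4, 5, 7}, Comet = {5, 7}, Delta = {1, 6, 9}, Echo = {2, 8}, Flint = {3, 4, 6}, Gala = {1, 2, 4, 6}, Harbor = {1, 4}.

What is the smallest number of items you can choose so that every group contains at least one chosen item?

4

Take H = {2, 4, 7, 9}. Each listed group contains at least one of these, so H is a hitting set of size 4.
No choice of 3 items meets every group, so 4 is the minimum.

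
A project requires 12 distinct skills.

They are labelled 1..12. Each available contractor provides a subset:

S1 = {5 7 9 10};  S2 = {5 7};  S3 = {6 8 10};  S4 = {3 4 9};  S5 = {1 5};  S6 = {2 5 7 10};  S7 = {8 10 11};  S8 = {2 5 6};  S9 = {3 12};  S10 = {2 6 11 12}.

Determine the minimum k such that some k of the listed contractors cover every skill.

Take {S4, S5, S6, S7, S10}. Their union is {1, 2, 3, 4, 5, 6, 7, 8, 9, 10, 11, 12}, which is all 12 skills.
No 4 of the 10 contractors cover everything (all 210 combinations miss at least one skill), so 5 is optimal.

5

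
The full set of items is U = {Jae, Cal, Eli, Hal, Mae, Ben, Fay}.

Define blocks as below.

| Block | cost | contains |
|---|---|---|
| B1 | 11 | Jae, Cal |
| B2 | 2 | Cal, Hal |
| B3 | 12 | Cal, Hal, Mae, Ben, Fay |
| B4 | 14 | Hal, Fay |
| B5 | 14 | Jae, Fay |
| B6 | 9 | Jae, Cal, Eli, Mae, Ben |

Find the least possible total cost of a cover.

B3, B6 together cover every item (B3 ∪ B6 = {Jae, Cal, Eli, Hal, Mae, Ben, Fay}); total cost 12 + 9 = 21.
The greedy pick B2, B6, B3 costs 23; no covering selection beats 21.

21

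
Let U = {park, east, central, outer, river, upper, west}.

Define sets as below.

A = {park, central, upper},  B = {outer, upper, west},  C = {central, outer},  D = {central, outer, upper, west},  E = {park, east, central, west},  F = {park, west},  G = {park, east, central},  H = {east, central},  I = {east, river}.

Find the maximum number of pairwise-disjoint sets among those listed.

C, F, I are pairwise disjoint (C={central,outer}; F={park,west}; I={east,river}).
Every remaining set overlaps one of these, and no 4 of the listed sets are pairwise disjoint, so 3 is the maximum.

3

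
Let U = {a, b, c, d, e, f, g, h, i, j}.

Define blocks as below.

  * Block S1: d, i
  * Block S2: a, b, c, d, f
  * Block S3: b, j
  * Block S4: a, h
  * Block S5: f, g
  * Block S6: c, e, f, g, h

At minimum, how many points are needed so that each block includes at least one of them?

4

Take T = {b, g, h, i}. Each listed block contains at least one of these, so T is a hitting set of size 4.
The blocks S1, S3, S4, S5 are pairwise disjoint, so any hitting set needs a separate point for each — at least 4. Hence 4 is optimal.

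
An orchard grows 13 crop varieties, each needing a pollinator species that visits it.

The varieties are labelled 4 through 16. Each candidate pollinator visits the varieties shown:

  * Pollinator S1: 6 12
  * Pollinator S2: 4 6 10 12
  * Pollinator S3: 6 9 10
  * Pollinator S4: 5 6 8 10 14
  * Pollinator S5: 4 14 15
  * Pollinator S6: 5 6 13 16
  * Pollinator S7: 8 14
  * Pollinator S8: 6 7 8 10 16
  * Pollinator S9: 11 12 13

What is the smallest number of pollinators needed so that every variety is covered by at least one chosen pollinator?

5

Take {S3, S4, S5, S8, S9}. Their union is {4, 5, 6, 7, 8, 9, 10, 11, 12, 13, 14, 15, 16}, which is all 13 varieties.
Only S3 contains 9, so S3 is forced; the remaining 10 varieties need at least 4 more pollinators (each remaining pollinator adds at most 3) — so at least 5 pollinators are needed, and 5 is optimal.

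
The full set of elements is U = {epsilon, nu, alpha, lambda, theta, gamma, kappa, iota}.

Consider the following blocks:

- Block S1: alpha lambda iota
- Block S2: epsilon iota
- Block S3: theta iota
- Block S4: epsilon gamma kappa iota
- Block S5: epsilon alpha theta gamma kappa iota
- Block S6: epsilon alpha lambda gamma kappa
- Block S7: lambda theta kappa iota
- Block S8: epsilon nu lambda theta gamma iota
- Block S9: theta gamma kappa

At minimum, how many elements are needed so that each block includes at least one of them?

2

H = {gamma, iota} meets every block (each contains at least one member of H), and |H| = 2.
The blocks S3, S6 are pairwise disjoint, so any hitting set needs a separate element for each — at least 2. Hence 2 is optimal.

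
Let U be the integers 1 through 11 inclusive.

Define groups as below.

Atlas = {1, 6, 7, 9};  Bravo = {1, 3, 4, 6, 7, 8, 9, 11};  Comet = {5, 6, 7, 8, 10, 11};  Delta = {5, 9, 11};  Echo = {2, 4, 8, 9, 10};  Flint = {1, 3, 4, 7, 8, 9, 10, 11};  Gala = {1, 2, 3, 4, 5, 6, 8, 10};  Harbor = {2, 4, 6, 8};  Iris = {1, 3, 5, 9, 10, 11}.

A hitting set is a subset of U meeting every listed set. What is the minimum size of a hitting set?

2

H = {8, 9} meets every group (each contains at least one member of H), and |H| = 2.
The groups Delta, Harbor are pairwise disjoint, so any hitting set needs a separate item for each — at least 2. Hence 2 is optimal.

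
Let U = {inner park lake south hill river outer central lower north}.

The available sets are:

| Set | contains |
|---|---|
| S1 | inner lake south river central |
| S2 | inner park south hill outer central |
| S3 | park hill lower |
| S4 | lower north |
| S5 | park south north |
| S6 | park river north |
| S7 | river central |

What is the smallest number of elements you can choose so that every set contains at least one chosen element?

Take H = {park, river, north}. Each listed set contains at least one of these, so H is a hitting set of size 3.
No choice of 2 elements meets every set, so 3 is the minimum.

3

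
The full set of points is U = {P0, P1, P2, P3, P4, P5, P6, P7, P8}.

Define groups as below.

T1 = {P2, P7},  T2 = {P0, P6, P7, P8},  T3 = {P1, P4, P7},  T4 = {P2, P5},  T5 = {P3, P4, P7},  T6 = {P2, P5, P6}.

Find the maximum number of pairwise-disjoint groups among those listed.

2

T4, T5 are pairwise disjoint (T4={P2,P5}; T5={P3,P4,P7}).
Every remaining group overlaps one of these, and no 3 of the listed groups are pairwise disjoint, so 2 is the maximum.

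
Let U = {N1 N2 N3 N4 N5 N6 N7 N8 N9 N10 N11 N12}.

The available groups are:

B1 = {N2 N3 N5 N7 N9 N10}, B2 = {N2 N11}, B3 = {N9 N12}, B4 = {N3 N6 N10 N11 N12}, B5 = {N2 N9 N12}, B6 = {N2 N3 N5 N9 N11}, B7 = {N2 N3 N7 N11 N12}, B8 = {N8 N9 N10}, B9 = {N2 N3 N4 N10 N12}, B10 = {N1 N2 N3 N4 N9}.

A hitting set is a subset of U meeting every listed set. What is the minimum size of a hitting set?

Take H = {N2, N9, N11}. Each listed group contains at least one of these, so H is a hitting set of size 3.
No choice of 2 elements meets every group, so 3 is the minimum.

3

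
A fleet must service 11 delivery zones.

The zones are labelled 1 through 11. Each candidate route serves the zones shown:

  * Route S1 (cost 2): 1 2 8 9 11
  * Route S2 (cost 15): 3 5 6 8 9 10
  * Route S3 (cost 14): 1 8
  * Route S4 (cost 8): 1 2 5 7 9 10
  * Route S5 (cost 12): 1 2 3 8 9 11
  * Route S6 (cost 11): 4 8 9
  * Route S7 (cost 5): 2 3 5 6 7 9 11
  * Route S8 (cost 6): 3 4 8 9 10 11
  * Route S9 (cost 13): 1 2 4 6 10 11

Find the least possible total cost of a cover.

13

S1, S7, S8 together cover every zone (S1 ∪ S7 ∪ S8 = {1, 2, 3, 4, 5, 6, 7, 8, 9, 10, 11}); total cost 2 + 5 + 6 = 13.
No covering selection has total cost below 13.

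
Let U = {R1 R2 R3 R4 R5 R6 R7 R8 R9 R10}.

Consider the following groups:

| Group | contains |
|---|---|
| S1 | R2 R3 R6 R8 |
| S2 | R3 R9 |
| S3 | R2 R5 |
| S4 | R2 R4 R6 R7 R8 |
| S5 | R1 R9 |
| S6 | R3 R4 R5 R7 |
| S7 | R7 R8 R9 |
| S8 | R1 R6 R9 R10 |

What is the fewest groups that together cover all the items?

S1 and S6 and S8 together: S1 ∪ S6 ∪ S8 = {R1, R2, R3, R4, R5, R6, R7, R8, R9, R10} — every item is covered.
Only S8 contains R10, so S8 is forced; the remaining 6 items need at least 2 more groups (each remaining group adds at most 4) — so at least 3 groups are needed, and 3 is optimal.

3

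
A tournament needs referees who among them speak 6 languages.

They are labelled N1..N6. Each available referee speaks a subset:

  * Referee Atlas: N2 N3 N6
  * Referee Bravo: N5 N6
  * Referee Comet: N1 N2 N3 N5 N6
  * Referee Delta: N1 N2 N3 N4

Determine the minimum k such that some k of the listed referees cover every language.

Take {Comet, Delta}. Their union is {N1, N2, N3, N4, N5, N6}, which is all 6 languages.
No single referee has all 6 languages (the largest, Comet, has 5), so 2 is optimal.

2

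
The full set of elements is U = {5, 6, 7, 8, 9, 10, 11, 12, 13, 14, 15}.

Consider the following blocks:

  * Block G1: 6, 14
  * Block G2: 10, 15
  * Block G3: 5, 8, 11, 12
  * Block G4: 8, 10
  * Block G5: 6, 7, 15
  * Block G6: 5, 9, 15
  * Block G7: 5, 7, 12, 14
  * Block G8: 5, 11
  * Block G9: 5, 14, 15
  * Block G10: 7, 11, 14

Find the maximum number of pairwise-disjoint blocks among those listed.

3

G4, G6, G10 are pairwise disjoint (G4={8,10}; G6={5,9,15}; G10={7,11,14}).
Every remaining block overlaps one of these, and no 4 of the listed blocks are pairwise disjoint, so 3 is the maximum.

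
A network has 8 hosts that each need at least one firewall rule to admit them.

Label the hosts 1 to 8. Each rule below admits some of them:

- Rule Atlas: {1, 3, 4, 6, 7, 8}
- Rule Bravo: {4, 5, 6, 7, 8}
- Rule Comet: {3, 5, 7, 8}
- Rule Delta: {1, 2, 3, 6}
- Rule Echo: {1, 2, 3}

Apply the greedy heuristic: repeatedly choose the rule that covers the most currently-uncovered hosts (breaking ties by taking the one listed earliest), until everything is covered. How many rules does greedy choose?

3

Greedy: pick Atlas (covers 6 new) → pick Bravo (covers 1 new) → pick Delta (covers 1 new). Total picks: 3.
(The true minimum cover uses only 2 rules, so greedy is not optimal here.)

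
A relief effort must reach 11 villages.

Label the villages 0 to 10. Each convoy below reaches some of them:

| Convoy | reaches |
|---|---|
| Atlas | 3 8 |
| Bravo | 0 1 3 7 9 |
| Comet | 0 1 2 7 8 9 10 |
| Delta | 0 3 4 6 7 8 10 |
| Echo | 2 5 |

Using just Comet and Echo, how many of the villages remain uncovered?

Union of Comet, Echo = {0, 1, 2, 5, 7, 8, 9, 10}.
Not covered: 3, 4, 6 — 3 villages.

3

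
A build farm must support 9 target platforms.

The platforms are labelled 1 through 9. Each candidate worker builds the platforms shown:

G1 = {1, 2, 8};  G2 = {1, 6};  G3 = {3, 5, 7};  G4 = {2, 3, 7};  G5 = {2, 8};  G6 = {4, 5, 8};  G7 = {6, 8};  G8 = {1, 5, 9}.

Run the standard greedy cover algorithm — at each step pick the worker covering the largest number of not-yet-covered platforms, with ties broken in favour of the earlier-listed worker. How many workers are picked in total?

Greedy: pick G1 (covers 3 new) → pick G3 (covers 3 new) → pick G2 (covers 1 new) → pick G6 (covers 1 new) → pick G8 (covers 1 new). Total picks: 5.
(The true minimum cover uses only 4 workers, so greedy is not optimal here.)

5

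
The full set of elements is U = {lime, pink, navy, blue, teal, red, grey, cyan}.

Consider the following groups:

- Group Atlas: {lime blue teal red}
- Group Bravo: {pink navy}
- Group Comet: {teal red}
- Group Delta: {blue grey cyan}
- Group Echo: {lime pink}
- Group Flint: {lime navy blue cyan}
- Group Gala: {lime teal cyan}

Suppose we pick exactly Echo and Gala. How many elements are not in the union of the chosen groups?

4

Union of Echo, Gala = {lime, pink, teal, cyan}.
Not covered: navy, blue, red, grey — 4 elements.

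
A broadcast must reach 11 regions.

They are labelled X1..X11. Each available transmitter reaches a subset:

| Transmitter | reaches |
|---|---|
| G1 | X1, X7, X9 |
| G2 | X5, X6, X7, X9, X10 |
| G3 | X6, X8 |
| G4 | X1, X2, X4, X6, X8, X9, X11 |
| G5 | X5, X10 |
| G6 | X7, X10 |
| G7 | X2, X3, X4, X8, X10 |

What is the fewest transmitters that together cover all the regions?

Take {G2, G4, G7}. Their union is {X1, X2, X3, X4, X5, X6, X7, X8, X9, X10, X11}, which is all 11 regions.
Only G7 contains X3, so G7 is forced; the remaining 6 regions need at least 2 more transmitters (each remaining transmitter adds at most 4) — so at least 3 transmitters are needed, and 3 is optimal.

3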